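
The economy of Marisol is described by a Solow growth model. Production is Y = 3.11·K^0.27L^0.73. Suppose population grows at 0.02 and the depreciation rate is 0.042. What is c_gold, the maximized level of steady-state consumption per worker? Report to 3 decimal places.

n + δ = 0.02 + 0.042 = 0.062.
Setting f'(k) = n+δ gives 0.27·3.11·k^(0.27−1) = 0.062, hence k_gold = (0.27·3.11/0.062)^(1/0.73) ≈ 35.5074.
y_gold = 3.11·35.5074^0.27 ≈ 8.1535.
c_gold = y_gold − (n+δ)·k_gold = 8.1535 − 0.062·35.5074 ≈ 5.9521.

c_gold ≈ 5.952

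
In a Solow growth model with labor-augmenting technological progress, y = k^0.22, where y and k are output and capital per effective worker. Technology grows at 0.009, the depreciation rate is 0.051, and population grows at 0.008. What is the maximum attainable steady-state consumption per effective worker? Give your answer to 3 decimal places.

Break-even investment rate: n + g + δ = 0.008 + 0.009 + 0.051 = 0.068.
Golden rule sets MPK = n+g+δ: 0.22·k^(0.22−1) = 0.068, so k_gold = (0.22/0.068)^(1/0.78) ≈ 4.5054.
y_gold = 4.5054^0.22 ≈ 1.3926.
c_gold = y_gold − (n+g+δ)·k_gold = 1.3926 − 0.068·4.5054 ≈ 1.0862.

c_gold ≈ 1.086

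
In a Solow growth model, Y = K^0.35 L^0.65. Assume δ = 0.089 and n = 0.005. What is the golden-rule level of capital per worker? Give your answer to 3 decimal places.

k_gold ≈ 7.557

n + δ = 0.005 + 0.089 = 0.094.
Setting f'(k) = n+δ gives 0.35·k^(0.35−1) = 0.094, hence k_gold = (0.35/0.094)^(1/0.65) ≈ 7.5573.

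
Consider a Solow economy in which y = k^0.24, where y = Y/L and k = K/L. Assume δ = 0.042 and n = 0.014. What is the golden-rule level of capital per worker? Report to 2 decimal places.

k_gold ≈ 6.79

Capital per worker breaks even when investment replaces (n + δ)·k; here n + δ = 0.056.
Golden rule sets MPK = n+δ: 0.24·k^(0.24−1) = 0.056, so k_gold = (0.24/0.056)^(1/0.76) ≈ 6.7859.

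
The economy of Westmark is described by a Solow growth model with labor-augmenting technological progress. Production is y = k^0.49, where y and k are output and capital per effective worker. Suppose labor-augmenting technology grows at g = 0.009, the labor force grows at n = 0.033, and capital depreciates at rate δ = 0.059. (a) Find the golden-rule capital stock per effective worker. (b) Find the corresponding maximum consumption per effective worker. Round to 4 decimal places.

Break-even investment rate: n + g + δ = 0.033 + 0.009 + 0.059 = 0.101.
Golden rule sets MPK = n+g+δ: 0.49·k^(0.49−1) = 0.101, so k_gold = (0.49/0.101)^(1/0.51) ≈ 22.1234.
y_gold = 22.1234^0.49 ≈ 4.5601; c_gold = y_gold − 0.101·k_gold ≈ 2.3257.

(a) k_gold ≈ 22.1234; (b) c_gold ≈ 2.3257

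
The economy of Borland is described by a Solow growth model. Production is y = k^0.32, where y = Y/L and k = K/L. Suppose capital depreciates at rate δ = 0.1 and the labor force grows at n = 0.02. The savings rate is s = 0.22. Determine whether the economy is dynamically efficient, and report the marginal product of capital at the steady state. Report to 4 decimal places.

Capital per worker breaks even when investment replaces (n + δ)·k; here n + δ = 0.12.
Steady-state k*: s·k^0.32 = 0.12·k gives k* = (0.22/0.12)^(1/0.68) ≈ 2.4385.
MPK = 0.32·2.4385^(-0.68) ≈ 0.1745.
MPK > n+δ = 0.12, so the economy is dynamically efficient (under-saving).

dynamically efficient; MPK ≈ 0.1745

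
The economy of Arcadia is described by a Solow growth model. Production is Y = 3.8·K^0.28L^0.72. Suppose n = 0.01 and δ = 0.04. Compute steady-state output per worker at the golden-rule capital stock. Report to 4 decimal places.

y_gold ≈ 12.4801

Capital per worker breaks even when investment replaces (n + δ)·k; here n + δ = 0.05.
Golden rule sets MPK = n+δ: 0.28·3.8·k^(0.28−1) = 0.05, so k_gold = (0.28·3.8/0.05)^(1/0.72) ≈ 69.8884.
Output: y_gold = 3.8·k_gold^0.28 = 3.8·69.8884^0.28 ≈ 12.4801.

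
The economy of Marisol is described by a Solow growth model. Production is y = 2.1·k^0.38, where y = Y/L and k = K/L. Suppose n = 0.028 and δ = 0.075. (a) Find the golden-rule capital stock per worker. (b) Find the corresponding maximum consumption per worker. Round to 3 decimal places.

The effective depreciation rate is n + δ = 0.028 + 0.075 = 0.103.
Setting f'(k) = n+δ gives 0.38·2.1·k^(0.38−1) = 0.103, hence k_gold = (0.38·2.1/0.103)^(1/0.62) ≈ 27.1730.
y_gold = 2.1·27.1730^0.38 ≈ 7.3653; c_gold = y_gold − 0.103·k_gold ≈ 4.5665.

(a) k_gold ≈ 27.173; (b) c_gold ≈ 4.567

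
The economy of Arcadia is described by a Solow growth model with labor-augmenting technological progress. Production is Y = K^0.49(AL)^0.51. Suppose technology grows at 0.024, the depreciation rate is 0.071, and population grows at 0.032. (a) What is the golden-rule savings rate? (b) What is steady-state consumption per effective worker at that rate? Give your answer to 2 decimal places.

n + g + δ = 0.032 + 0.024 + 0.071 = 0.127.
For Cobb-Douglas, s_gold equals capital's share: s_gold = 0.49.
Maximizing c = f(k) − (n+g+δ)·k gives f'(k) = n+g+δ, i.e. 0.49·k^(0.49−1) = 0.127, so k_gold = (0.49/0.127)^(1/0.51) ≈ 14.1185.
y_gold = 14.1185^0.49 ≈ 3.6593; c_gold = (1−0.49)·y_gold ≈ 1.8662.

(a) s_gold = 0.49; (b) c_gold ≈ 1.87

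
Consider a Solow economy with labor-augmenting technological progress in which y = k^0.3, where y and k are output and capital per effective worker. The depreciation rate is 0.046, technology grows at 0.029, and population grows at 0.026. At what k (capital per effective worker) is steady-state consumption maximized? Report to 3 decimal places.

k_gold ≈ 4.736

Capital per effective worker breaks even when investment replaces (n + g + δ)·k; here n + g + δ = 0.101.
At the golden rule the marginal product of capital equals n+g+δ: 0.3·k^(0.3−1) = 0.101. Solving, k_gold = (0.3/0.101)^(1/0.7) ≈ 4.7362.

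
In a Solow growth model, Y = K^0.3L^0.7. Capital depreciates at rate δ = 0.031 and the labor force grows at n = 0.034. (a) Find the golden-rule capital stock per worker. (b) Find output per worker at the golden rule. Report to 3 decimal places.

(a) k_gold ≈ 8.889; (b) y_gold ≈ 1.926

The effective depreciation rate is n + δ = 0.034 + 0.031 = 0.065.
Maximizing c = f(k) − (n+δ)·k gives f'(k) = n+δ, i.e. 0.3·k^(0.3−1) = 0.065, so k_gold = (0.3/0.065)^(1/0.7) ≈ 8.8893.
y_gold = 8.8893^0.3 ≈ 1.9260.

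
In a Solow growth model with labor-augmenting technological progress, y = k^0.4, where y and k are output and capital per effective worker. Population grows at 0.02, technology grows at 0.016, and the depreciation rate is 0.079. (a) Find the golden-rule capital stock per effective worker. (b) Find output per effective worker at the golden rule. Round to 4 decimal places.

Capital per effective worker breaks even when investment replaces (n + g + δ)·k; here n + g + δ = 0.115.
Golden rule sets MPK = n+g+δ: 0.4·k^(0.4−1) = 0.115, so k_gold = (0.4/0.115)^(1/0.6) ≈ 7.9849.
y_gold = 7.9849^0.4 ≈ 2.2957.

(a) k_gold ≈ 7.9849; (b) y_gold ≈ 2.2957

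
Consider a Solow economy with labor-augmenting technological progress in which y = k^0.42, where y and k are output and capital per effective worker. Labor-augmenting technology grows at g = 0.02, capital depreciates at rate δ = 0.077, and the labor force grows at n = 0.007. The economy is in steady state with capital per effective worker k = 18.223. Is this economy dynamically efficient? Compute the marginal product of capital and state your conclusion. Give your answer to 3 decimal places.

dynamically inefficient; MPK ≈ 0.078

The effective depreciation rate is n + g + δ = 0.007 + 0.02 + 0.077 = 0.104.
MPK = 0.42·k^(0.42−1) = 0.42·18.223^(-0.58) ≈ 0.0780.
MPK < 0.104, so the economy is dynamically inefficient (over-saving).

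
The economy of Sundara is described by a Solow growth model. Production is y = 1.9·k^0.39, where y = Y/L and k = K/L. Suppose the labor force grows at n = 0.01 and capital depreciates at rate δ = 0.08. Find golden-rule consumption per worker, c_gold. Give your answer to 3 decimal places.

c_gold ≈ 4.461

Break-even investment rate: n + δ = 0.01 + 0.08 = 0.09.
Golden rule sets MPK = n+δ: 0.39·1.9·k^(0.39−1) = 0.09, so k_gold = (0.39·1.9/0.09)^(1/0.61) ≈ 31.6916.
y_gold = 1.9·31.6916^0.39 ≈ 7.3134.
c_gold = y_gold − (n+δ)·k_gold = 7.3134 − 0.09·31.6916 ≈ 4.4612.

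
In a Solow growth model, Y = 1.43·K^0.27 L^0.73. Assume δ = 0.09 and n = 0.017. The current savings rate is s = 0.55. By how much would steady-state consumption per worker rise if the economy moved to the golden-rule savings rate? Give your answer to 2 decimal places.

Δc ≈ 0.33

n + δ = 0.017 + 0.09 = 0.107.
Current steady state (s = 0.55): k* = (0.55·1.43/0.107)^(1/0.73) ≈ 15.3721, y* = 1.43·15.3721^0.27 ≈ 2.9906, c* = (1−0.55)·2.9906 ≈ 1.3458.
Setting f'(k) = n+δ gives 0.27·1.43·k^(0.27−1) = 0.107, hence k_gold = (0.27·1.43/0.107)^(1/0.73) ≈ 5.8002.
y_gold = 1.43·5.8002^0.27 ≈ 2.2986, c_gold = y_gold − 0.107·k_gold ≈ 1.6780.
Gain: Δc = 1.6780 − 1.3458 ≈ 0.3322.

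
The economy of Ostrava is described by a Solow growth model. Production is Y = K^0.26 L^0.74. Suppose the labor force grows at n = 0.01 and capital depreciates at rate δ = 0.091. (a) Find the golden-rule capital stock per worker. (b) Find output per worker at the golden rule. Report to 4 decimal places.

Break-even investment rate: n + δ = 0.01 + 0.091 = 0.101.
Setting f'(k) = n+δ gives 0.26·k^(0.26−1) = 0.101, hence k_gold = (0.26/0.101)^(1/0.74) ≈ 3.5887.
y_gold = 3.5887^0.26 ≈ 1.3941.

(a) k_gold ≈ 3.5887; (b) y_gold ≈ 1.3941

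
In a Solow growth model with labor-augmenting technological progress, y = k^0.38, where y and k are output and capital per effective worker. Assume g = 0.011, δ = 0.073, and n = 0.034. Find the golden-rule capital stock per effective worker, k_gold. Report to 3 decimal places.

k_gold ≈ 6.595

Capital per effective worker breaks even when investment replaces (n + g + δ)·k; here n + g + δ = 0.118.
Golden rule sets MPK = n+g+δ: 0.38·k^(0.38−1) = 0.118, so k_gold = (0.38/0.118)^(1/0.62) ≈ 6.5947.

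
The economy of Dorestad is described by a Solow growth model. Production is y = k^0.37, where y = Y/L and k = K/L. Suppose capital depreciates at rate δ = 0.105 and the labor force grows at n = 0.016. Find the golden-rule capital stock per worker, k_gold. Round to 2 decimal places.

k_gold ≈ 5.90

Break-even investment rate: n + δ = 0.016 + 0.105 = 0.121.
At the golden rule the marginal product of capital equals n+δ: 0.37·k^(0.37−1) = 0.121. Solving, k_gold = (0.37/0.121)^(1/0.63) ≈ 5.8952.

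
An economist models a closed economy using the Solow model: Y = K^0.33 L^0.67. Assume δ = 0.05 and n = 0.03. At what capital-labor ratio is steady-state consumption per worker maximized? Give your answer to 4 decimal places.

k_gold ≈ 8.2898

Capital per worker breaks even when investment replaces (n + δ)·k; here n + δ = 0.08.
Golden rule sets MPK = n+δ: 0.33·k^(0.33−1) = 0.08, so k_gold = (0.33/0.08)^(1/0.67) ≈ 8.2898.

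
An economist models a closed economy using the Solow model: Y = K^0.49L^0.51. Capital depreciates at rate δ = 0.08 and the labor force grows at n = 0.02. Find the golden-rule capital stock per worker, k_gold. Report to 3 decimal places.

n + δ = 0.02 + 0.08 = 0.1.
At the golden rule the marginal product of capital equals n+δ: 0.49·k^(0.49−1) = 0.1. Solving, k_gold = (0.49/0.1)^(1/0.51) ≈ 22.5593.

k_gold ≈ 22.559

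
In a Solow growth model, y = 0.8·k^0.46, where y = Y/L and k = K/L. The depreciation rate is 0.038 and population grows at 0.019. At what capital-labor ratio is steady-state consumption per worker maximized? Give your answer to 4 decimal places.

k_gold ≈ 31.6191

Break-even investment rate: n + δ = 0.019 + 0.038 = 0.057.
Maximizing c = f(k) − (n+δ)·k gives f'(k) = n+δ, i.e. 0.46·0.8·k^(0.46−1) = 0.057, so k_gold = (0.46·0.8/0.057)^(1/0.54) ≈ 31.6191.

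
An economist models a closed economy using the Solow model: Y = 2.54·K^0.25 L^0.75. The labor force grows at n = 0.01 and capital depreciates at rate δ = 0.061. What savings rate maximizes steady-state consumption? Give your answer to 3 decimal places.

Capital per worker breaks even when investment replaces (n + δ)·k; here n + δ = 0.071.
At the golden rule MPK = n+δ, and in any Cobb-Douglas steady state s = (n+δ)·k/y = MPK·k/y = capital's share 0.25.

s_gold = 0.250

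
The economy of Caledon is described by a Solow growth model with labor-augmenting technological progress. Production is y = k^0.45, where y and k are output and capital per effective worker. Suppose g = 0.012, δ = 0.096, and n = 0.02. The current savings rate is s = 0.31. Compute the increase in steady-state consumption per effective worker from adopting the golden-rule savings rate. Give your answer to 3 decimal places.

Δc ≈ 0.116

n + g + δ = 0.02 + 0.012 + 0.096 = 0.128.
Current steady state (s = 0.31): k* = (0.31/0.128)^(1/0.55) ≈ 4.9941, y* = 4.9941^0.45 ≈ 2.0621, c* = (1−0.31)·2.0621 ≈ 1.4228.
At the golden rule the marginal product of capital equals n+g+δ: 0.45·k^(0.45−1) = 0.128. Solving, k_gold = (0.45/0.128)^(1/0.55) ≈ 9.8340.
y_gold = 9.8340^0.45 ≈ 2.7972, c_gold = y_gold − 0.128·k_gold ≈ 1.5385.
Gain: Δc = 1.5385 − 1.4228 ≈ 0.1156.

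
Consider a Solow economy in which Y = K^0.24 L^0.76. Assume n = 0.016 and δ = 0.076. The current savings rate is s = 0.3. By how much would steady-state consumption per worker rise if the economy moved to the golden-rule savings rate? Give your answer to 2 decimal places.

Capital per worker breaks even when investment replaces (n + δ)·k; here n + δ = 0.092.
Current steady state (s = 0.3): k* = (0.3/0.092)^(1/0.76) ≈ 4.7363, y* = 4.7363^0.24 ≈ 1.4525, c* = (1−0.3)·1.4525 ≈ 1.0167.
Setting f'(k) = n+δ gives 0.24·k^(0.24−1) = 0.092, hence k_gold = (0.24/0.092)^(1/0.76) ≈ 3.5312.
y_gold = 3.5312^0.24 ≈ 1.3536, c_gold = y_gold − 0.092·k_gold ≈ 1.0288.
Gain: Δc = 1.0288 − 1.0167 ≈ 0.0120.

Δc ≈ 0.01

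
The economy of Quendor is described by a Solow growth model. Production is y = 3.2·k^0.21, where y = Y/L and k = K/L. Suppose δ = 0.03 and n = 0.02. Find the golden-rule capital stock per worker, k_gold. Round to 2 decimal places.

k_gold ≈ 26.81

n + δ = 0.02 + 0.03 = 0.05.
Maximizing c = f(k) − (n+δ)·k gives f'(k) = n+δ, i.e. 0.21·3.2·k^(0.21−1) = 0.05, so k_gold = (0.21·3.2/0.05)^(1/0.79) ≈ 26.8135.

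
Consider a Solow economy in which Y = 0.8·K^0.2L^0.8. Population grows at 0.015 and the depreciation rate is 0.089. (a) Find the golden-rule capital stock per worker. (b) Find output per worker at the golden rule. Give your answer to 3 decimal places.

Capital per worker breaks even when investment replaces (n + δ)·k; here n + δ = 0.104.
Maximizing c = f(k) − (n+δ)·k gives f'(k) = n+δ, i.e. 0.2·0.8·k^(0.2−1) = 0.104, so k_gold = (0.2·0.8/0.104)^(1/0.8) ≈ 1.7134.
y_gold = 0.8·1.7134^0.2 ≈ 0.8910.

(a) k_gold ≈ 1.713; (b) y_gold ≈ 0.891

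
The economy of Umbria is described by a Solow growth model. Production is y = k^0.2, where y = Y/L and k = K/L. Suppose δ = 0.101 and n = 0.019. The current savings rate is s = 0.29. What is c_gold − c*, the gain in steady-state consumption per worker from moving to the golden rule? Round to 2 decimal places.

Δc ≈ 0.02

Break-even investment rate: n + δ = 0.019 + 0.101 = 0.12.
Current steady state (s = 0.29): k* = (0.29/0.12)^(1/0.8) ≈ 3.0132, y* = 3.0132^0.2 ≈ 1.2468, c* = (1−0.29)·1.2468 ≈ 0.8852.
Maximizing c = f(k) − (n+δ)·k gives f'(k) = n+δ, i.e. 0.2·k^(0.2−1) = 0.12, so k_gold = (0.2/0.12)^(1/0.8) ≈ 1.8937.
y_gold = 1.8937^0.2 ≈ 1.1362, c_gold = y_gold − 0.12·k_gold ≈ 0.9090.
Gain: Δc = 0.9090 − 0.8852 ≈ 0.0237.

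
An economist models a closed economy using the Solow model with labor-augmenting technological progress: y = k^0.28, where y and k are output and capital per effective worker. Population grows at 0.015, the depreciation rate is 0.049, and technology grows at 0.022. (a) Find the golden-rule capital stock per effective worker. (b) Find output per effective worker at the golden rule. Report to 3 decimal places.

(a) k_gold ≈ 5.153; (b) y_gold ≈ 1.583

The effective depreciation rate is n + g + δ = 0.015 + 0.022 + 0.049 = 0.086.
At the golden rule the marginal product of capital equals n+g+δ: 0.28·k^(0.28−1) = 0.086. Solving, k_gold = (0.28/0.086)^(1/0.72) ≈ 5.1526.
y_gold = 5.1526^0.28 ≈ 1.5826.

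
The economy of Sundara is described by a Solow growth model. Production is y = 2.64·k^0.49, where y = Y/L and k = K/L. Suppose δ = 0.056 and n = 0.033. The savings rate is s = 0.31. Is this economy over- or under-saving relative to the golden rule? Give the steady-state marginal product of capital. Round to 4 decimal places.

under-saving; MPK ≈ 0.1407

Capital per worker breaks even when investment replaces (n + δ)·k; here n + δ = 0.089.
Steady-state k*: s·A·k^0.49 = 0.089·k gives k* = (0.31·2.64/0.089)^(1/0.51) ≈ 77.5111.
MPK = 0.49·2.64·77.5111^(-0.51) ≈ 0.1407.
MPK > n+δ = 0.089, so the economy is dynamically efficient (under-saving).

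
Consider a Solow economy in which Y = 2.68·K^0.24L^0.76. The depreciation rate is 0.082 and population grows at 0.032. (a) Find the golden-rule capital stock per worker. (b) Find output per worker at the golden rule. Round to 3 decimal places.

(a) k_gold ≈ 9.744; (b) y_gold ≈ 4.628

n + δ = 0.032 + 0.082 = 0.114.
Setting f'(k) = n+δ gives 0.24·2.68·k^(0.24−1) = 0.114, hence k_gold = (0.24·2.68/0.114)^(1/0.76) ≈ 9.7440.
y_gold = 2.68·9.7440^0.24 ≈ 4.6284.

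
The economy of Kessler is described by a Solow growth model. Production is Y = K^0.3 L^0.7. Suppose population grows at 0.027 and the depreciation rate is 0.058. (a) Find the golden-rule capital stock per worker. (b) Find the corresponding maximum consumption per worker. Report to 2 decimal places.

n + δ = 0.027 + 0.058 = 0.085.
At the golden rule the marginal product of capital equals n+δ: 0.3·k^(0.3−1) = 0.085. Solving, k_gold = (0.3/0.085)^(1/0.7) ≈ 6.0594.
y_gold = 6.0594^0.3 ≈ 1.7168; c_gold = y_gold − 0.085·k_gold ≈ 1.2018.

(a) k_gold ≈ 6.06; (b) c_gold ≈ 1.20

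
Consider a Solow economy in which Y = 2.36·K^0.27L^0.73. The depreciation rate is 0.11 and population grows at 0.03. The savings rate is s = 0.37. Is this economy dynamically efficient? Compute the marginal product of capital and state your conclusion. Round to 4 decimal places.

dynamically inefficient; MPK ≈ 0.1022

The effective depreciation rate is n + δ = 0.03 + 0.11 = 0.14.
Steady-state k*: s·A·k^0.27 = 0.14·k gives k* = (0.37·2.36/0.14)^(1/0.73) ≈ 12.2750.
MPK = 0.27·2.36·12.2750^(-0.73) ≈ 0.1022.
MPK < n+δ = 0.14, so the economy is dynamically inefficient (over-saving).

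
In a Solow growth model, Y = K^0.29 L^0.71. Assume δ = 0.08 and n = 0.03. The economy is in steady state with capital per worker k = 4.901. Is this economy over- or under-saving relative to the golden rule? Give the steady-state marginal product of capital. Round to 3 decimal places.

n + δ = 0.03 + 0.08 = 0.11.
MPK = 0.29·k^(0.29−1) = 0.29·4.901^(-0.71) ≈ 0.0938.
MPK < 0.11, so the economy is dynamically inefficient (over-saving).

over-saving; MPK ≈ 0.094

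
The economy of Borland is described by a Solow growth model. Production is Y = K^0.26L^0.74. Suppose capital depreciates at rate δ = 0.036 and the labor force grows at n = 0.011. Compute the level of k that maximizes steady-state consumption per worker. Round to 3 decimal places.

k_gold ≈ 10.090

Break-even investment rate: n + δ = 0.011 + 0.036 = 0.047.
Maximizing c = f(k) − (n+δ)·k gives f'(k) = n+δ, i.e. 0.26·k^(0.26−1) = 0.047, so k_gold = (0.26/0.047)^(1/0.74) ≈ 10.0899.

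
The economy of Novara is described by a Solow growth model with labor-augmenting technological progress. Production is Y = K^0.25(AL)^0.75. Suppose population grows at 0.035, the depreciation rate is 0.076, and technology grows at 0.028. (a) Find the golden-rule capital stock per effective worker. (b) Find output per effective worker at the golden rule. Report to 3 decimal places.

(a) k_gold ≈ 2.187; (b) y_gold ≈ 1.216

Capital per effective worker breaks even when investment replaces (n + g + δ)·k; here n + g + δ = 0.139.
Maximizing c = f(k) − (n+g+δ)·k gives f'(k) = n+g+δ, i.e. 0.25·k^(0.25−1) = 0.139, so k_gold = (0.25/0.139)^(1/0.75) ≈ 2.1873.
y_gold = 2.1873^0.25 ≈ 1.2161.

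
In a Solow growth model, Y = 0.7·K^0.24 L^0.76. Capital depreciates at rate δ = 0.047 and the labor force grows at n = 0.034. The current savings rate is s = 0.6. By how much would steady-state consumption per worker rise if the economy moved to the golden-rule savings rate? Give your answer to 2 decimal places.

The effective depreciation rate is n + δ = 0.034 + 0.047 = 0.081.
Current steady state (s = 0.6): k* = (0.6·0.7/0.081)^(1/0.76) ≈ 8.7193, y* = 0.7·8.7193^0.24 ≈ 1.1771, c* = (1−0.6)·1.1771 ≈ 0.4708.
Setting f'(k) = n+δ gives 0.24·0.7·k^(0.24−1) = 0.081, hence k_gold = (0.24·0.7/0.081)^(1/0.76) ≈ 2.6114.
y_gold = 0.7·2.6114^0.24 ≈ 0.8813, c_gold = y_gold − 0.081·k_gold ≈ 0.6698.
Gain: Δc = 0.6698 − 0.4708 ≈ 0.1990.

Δc ≈ 0.20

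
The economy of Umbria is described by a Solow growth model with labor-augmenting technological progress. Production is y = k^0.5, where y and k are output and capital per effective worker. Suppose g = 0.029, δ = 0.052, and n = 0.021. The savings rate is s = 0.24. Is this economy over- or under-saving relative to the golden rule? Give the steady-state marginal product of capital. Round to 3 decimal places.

Break-even investment rate: n + g + δ = 0.021 + 0.029 + 0.052 = 0.102.
Steady-state k*: s·k^0.5 = 0.102·k gives k* = (0.24/0.102)^(1/0.5) ≈ 5.5363.
MPK = 0.5·5.5363^(-0.5) ≈ 0.2125.
MPK > n+g+δ = 0.102, so the economy is dynamically efficient (under-saving).

under-saving; MPK ≈ 0.212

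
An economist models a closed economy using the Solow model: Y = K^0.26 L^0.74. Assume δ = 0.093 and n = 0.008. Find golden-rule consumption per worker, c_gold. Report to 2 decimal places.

Break-even investment rate: n + δ = 0.008 + 0.093 = 0.101.
Setting f'(k) = n+δ gives 0.26·k^(0.26−1) = 0.101, hence k_gold = (0.26/0.101)^(1/0.74) ≈ 3.5887.
y_gold = 3.5887^0.26 ≈ 1.3941.
c_gold = y_gold − (n+δ)·k_gold = 1.3941 − 0.101·3.5887 ≈ 1.0316.

c_gold ≈ 1.03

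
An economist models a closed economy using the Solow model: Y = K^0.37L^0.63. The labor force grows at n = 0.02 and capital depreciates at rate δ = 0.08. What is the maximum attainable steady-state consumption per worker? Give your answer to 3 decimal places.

The effective depreciation rate is n + δ = 0.02 + 0.08 = 0.1.
Setting f'(k) = n+δ gives 0.37·k^(0.37−1) = 0.1, hence k_gold = (0.37/0.1)^(1/0.63) ≈ 7.9782.
y_gold = 7.9782^0.37 ≈ 2.1563.
c_gold = y_gold − (n+δ)·k_gold = 2.1563 − 0.1·7.9782 ≈ 1.3585.

c_gold ≈ 1.358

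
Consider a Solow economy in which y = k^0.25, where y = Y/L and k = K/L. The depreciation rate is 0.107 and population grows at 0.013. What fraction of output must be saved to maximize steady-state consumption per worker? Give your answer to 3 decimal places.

n + δ = 0.013 + 0.107 = 0.12.
At the golden rule MPK = n+δ, and in any Cobb-Douglas steady state s = (n+δ)·k/y = MPK·k/y = capital's share 0.25.

s_gold = 0.250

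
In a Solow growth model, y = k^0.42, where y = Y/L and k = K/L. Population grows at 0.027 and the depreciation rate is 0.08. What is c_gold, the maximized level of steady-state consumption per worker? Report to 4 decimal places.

c_gold ≈ 1.5612

Break-even investment rate: n + δ = 0.027 + 0.08 = 0.107.
Golden rule sets MPK = n+δ: 0.42·k^(0.42−1) = 0.107, so k_gold = (0.42/0.107)^(1/0.58) ≈ 10.5659.
y_gold = 10.5659^0.42 ≈ 2.6918.
c_gold = y_gold − (n+δ)·k_gold = 2.6918 − 0.107·10.5659 ≈ 1.5612.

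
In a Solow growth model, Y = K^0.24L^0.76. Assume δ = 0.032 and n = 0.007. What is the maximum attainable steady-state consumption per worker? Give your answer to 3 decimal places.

c_gold ≈ 1.349

Break-even investment rate: n + δ = 0.007 + 0.032 = 0.039.
At the golden rule the marginal product of capital equals n+δ: 0.24·k^(0.24−1) = 0.039. Solving, k_gold = (0.24/0.039)^(1/0.76) ≈ 10.9232.
y_gold = 10.9232^0.24 ≈ 1.7750.
c_gold = y_gold − (n+δ)·k_gold = 1.7750 − 0.039·10.9232 ≈ 1.3490.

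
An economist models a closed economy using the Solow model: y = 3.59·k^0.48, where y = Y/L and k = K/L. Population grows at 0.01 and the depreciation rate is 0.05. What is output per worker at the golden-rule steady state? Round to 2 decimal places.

Break-even investment rate: n + δ = 0.01 + 0.05 = 0.06.
Golden rule sets MPK = n+δ: 0.48·3.59·k^(0.48−1) = 0.06, so k_gold = (0.48·3.59/0.06)^(1/0.52) ≈ 637.0901.
Output: y_gold = 3.59·k_gold^0.48 = 3.59·637.0901^0.48 ≈ 79.6363.

y_gold ≈ 79.64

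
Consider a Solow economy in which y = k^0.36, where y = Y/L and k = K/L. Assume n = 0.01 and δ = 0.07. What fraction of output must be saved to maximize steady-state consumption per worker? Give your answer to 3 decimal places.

n + δ = 0.01 + 0.07 = 0.08.
At the golden rule MPK = n+δ, and in any Cobb-Douglas steady state s = (n+δ)·k/y = MPK·k/y = capital's share 0.36.

s_gold = 0.360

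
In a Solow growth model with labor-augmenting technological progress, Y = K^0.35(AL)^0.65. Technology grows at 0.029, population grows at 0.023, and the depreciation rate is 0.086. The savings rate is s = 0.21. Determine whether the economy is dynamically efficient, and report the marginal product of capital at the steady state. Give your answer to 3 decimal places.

Capital per effective worker breaks even when investment replaces (n + g + δ)·k; here n + g + δ = 0.138.
Steady-state k*: s·k^0.35 = 0.138·k gives k* = (0.21/0.138)^(1/0.65) ≈ 1.9078.
MPK = 0.35·1.9078^(-0.65) ≈ 0.2300.
MPK > n+g+δ = 0.138, so the economy is dynamically efficient (under-saving).

dynamically efficient; MPK ≈ 0.230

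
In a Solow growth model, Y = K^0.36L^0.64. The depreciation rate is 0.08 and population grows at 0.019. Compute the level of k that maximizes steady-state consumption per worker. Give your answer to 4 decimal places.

Capital per worker breaks even when investment replaces (n + δ)·k; here n + δ = 0.099.
Golden rule sets MPK = n+δ: 0.36·k^(0.36−1) = 0.099, so k_gold = (0.36/0.099)^(1/0.64) ≈ 7.5170.

k_gold ≈ 7.5170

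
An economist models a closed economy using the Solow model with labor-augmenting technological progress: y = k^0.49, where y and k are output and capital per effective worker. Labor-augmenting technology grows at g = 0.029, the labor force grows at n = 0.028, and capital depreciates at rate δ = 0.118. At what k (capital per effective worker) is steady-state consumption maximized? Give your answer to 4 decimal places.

The effective depreciation rate is n + g + δ = 0.028 + 0.029 + 0.118 = 0.175.
Golden rule sets MPK = n+g+δ: 0.49·k^(0.49−1) = 0.175, so k_gold = (0.49/0.175)^(1/0.51) ≈ 7.5297.

k_gold ≈ 7.5297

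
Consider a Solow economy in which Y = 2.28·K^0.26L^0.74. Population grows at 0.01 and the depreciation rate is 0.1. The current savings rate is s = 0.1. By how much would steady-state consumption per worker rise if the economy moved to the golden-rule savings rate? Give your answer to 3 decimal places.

Δc ≈ 0.398

Break-even investment rate: n + δ = 0.01 + 0.1 = 0.11.
Current steady state (s = 0.1): k* = (0.1·2.28/0.11)^(1/0.74) ≈ 2.6777, y* = 2.28·2.6777^0.26 ≈ 2.9455, c* = (1−0.1)·2.9455 ≈ 2.6509.
At the golden rule the marginal product of capital equals n+δ: 0.26·2.28·k^(0.26−1) = 0.11. Solving, k_gold = (0.26·2.28/0.11)^(1/0.74) ≈ 9.7395.
y_gold = 2.28·9.7395^0.26 ≈ 4.1205, c_gold = y_gold − 0.11·k_gold ≈ 3.0492.
Gain: Δc = 3.0492 − 2.6509 ≈ 0.3983.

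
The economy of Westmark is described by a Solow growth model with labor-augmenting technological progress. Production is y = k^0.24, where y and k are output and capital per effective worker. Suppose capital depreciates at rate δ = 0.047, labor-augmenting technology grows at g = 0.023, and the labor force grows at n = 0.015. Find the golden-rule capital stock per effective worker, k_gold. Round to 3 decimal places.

Break-even investment rate: n + g + δ = 0.015 + 0.023 + 0.047 = 0.085.
Setting f'(k) = n+g+δ gives 0.24·k^(0.24−1) = 0.085, hence k_gold = (0.24/0.085)^(1/0.76) ≈ 3.9188.

k_gold ≈ 3.919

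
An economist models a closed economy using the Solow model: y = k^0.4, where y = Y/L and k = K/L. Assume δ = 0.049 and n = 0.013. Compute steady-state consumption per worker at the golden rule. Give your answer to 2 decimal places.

c_gold ≈ 2.08

Capital per worker breaks even when investment replaces (n + δ)·k; here n + δ = 0.062.
Golden rule sets MPK = n+δ: 0.4·k^(0.4−1) = 0.062, so k_gold = (0.4/0.062)^(1/0.6) ≈ 22.3587.
y_gold = 22.3587^0.4 ≈ 3.4656.
c_gold = y_gold − (n+δ)·k_gold = 3.4656 − 0.062·22.3587 ≈ 2.0794.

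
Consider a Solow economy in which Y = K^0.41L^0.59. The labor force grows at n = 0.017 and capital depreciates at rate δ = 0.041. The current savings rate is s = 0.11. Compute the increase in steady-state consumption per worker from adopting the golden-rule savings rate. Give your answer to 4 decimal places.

Capital per worker breaks even when investment replaces (n + δ)·k; here n + δ = 0.058.
Current steady state (s = 0.11): k* = (0.11/0.058)^(1/0.59) ≈ 2.9589, y* = 2.9589^0.41 ≈ 1.5601, c* = (1−0.11)·1.5601 ≈ 1.3885.
At the golden rule the marginal product of capital equals n+δ: 0.41·k^(0.41−1) = 0.058. Solving, k_gold = (0.41/0.058)^(1/0.59) ≈ 27.5161.
y_gold = 27.5161^0.41 ≈ 3.8925, c_gold = y_gold − 0.058·k_gold ≈ 2.2966.
Gain: Δc = 2.2966 − 1.3885 ≈ 0.9081.

Δc ≈ 0.9081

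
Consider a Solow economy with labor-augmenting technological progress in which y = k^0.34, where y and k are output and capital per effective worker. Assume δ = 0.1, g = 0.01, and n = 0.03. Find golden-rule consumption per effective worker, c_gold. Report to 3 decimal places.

n + g + δ = 0.03 + 0.01 + 0.1 = 0.14.
At the golden rule the marginal product of capital equals n+g+δ: 0.34·k^(0.34−1) = 0.14. Solving, k_gold = (0.34/0.14)^(1/0.66) ≈ 3.8359.
y_gold = 3.8359^0.34 ≈ 1.5795.
c_gold = y_gold − (n+g+δ)·k_gold = 1.5795 − 0.14·3.8359 ≈ 1.0425.

c_gold ≈ 1.042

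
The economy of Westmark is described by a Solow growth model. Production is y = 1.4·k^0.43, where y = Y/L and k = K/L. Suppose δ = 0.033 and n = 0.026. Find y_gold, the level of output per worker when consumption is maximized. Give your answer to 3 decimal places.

y_gold ≈ 8.074

The effective depreciation rate is n + δ = 0.026 + 0.033 = 0.059.
Maximizing c = f(k) − (n+δ)·k gives f'(k) = n+δ, i.e. 0.43·1.4·k^(0.43−1) = 0.059, so k_gold = (0.43·1.4/0.059)^(1/0.57) ≈ 58.8474.
Output: y_gold = 1.4·k_gold^0.43 = 1.4·58.8474^0.43 ≈ 8.0744.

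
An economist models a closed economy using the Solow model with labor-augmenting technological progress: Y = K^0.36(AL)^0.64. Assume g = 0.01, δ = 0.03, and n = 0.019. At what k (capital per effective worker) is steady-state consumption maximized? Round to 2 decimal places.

n + g + δ = 0.019 + 0.01 + 0.03 = 0.059.
Maximizing c = f(k) − (n+g+δ)·k gives f'(k) = n+g+δ, i.e. 0.36·k^(0.36−1) = 0.059, so k_gold = (0.36/0.059)^(1/0.64) ≈ 16.8759.

k_gold ≈ 16.88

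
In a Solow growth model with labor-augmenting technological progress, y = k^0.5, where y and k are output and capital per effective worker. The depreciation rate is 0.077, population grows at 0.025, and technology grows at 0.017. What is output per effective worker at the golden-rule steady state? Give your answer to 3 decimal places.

n + g + δ = 0.025 + 0.017 + 0.077 = 0.119.
At the golden rule the marginal product of capital equals n+g+δ: 0.5·k^(0.5−1) = 0.119. Solving, k_gold = (0.5/0.119)^(1/0.5) ≈ 17.6541.
Output: y_gold = k_gold^0.5 = 17.6541^0.5 ≈ 4.2017.

y_gold ≈ 4.202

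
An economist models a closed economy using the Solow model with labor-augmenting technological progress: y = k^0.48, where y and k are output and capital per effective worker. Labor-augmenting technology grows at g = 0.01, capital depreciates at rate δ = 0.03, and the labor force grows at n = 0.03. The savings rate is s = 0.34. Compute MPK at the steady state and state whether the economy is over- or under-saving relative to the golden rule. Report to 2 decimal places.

n + g + δ = 0.03 + 0.01 + 0.03 = 0.07.
Steady-state k*: s·k^0.48 = 0.07·k gives k* = (0.34/0.07)^(1/0.52) ≈ 20.8912.
MPK = 0.48·20.8912^(-0.52) ≈ 0.0988.
MPK > n+g+δ = 0.07, so the economy is dynamically efficient (under-saving).

under-saving; MPK ≈ 0.10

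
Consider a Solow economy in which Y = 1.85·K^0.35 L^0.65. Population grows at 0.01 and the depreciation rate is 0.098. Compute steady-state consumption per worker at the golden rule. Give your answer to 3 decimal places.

c_gold ≈ 3.154

The effective depreciation rate is n + δ = 0.01 + 0.098 = 0.108.
Golden rule sets MPK = n+δ: 0.35·1.85·k^(0.35−1) = 0.108, so k_gold = (0.35·1.85/0.108)^(1/0.65) ≈ 15.7268.
y_gold = 1.85·15.7268^0.35 ≈ 4.8528.
c_gold = y_gold − (n+δ)·k_gold = 4.8528 − 0.108·15.7268 ≈ 3.1543.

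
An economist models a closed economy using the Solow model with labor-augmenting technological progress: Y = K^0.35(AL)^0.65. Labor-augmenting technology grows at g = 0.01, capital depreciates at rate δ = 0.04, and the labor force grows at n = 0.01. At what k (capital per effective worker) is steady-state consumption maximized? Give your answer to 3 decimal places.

k_gold ≈ 15.078

Capital per effective worker breaks even when investment replaces (n + g + δ)·k; here n + g + δ = 0.06.
Golden rule sets MPK = n+g+δ: 0.35·k^(0.35−1) = 0.06, so k_gold = (0.35/0.06)^(1/0.65) ≈ 15.0776.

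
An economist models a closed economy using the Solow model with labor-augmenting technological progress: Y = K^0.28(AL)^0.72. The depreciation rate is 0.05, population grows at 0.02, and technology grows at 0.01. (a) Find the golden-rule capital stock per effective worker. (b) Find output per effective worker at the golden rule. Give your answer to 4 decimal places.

Break-even investment rate: n + g + δ = 0.02 + 0.01 + 0.05 = 0.08.
Golden rule sets MPK = n+g+δ: 0.28·k^(0.28−1) = 0.08, so k_gold = (0.28/0.08)^(1/0.72) ≈ 5.6971.
y_gold = 5.6971^0.28 ≈ 1.6277.

(a) k_gold ≈ 5.6971; (b) y_gold ≈ 1.6277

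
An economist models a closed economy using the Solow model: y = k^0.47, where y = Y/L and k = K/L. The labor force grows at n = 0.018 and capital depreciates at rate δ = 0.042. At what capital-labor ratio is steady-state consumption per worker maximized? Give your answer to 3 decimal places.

k_gold ≈ 48.606

Capital per worker breaks even when investment replaces (n + δ)·k; here n + δ = 0.06.
At the golden rule the marginal product of capital equals n+δ: 0.47·k^(0.47−1) = 0.06. Solving, k_gold = (0.47/0.06)^(1/0.53) ≈ 48.6062.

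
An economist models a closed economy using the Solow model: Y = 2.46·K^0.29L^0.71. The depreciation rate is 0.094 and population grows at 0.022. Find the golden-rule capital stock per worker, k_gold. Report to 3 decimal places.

Capital per worker breaks even when investment replaces (n + δ)·k; here n + δ = 0.116.
At the golden rule the marginal product of capital equals n+δ: 0.29·2.46·k^(0.29−1) = 0.116. Solving, k_gold = (0.29·2.46/0.116)^(1/0.71) ≈ 12.9149.

k_gold ≈ 12.915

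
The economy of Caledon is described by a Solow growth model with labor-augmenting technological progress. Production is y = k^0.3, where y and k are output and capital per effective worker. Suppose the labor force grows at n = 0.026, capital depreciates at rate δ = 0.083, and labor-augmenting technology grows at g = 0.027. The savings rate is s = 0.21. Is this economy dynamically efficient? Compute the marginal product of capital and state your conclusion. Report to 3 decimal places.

dynamically efficient; MPK ≈ 0.194

Break-even investment rate: n + g + δ = 0.026 + 0.027 + 0.083 = 0.136.
Steady-state k*: s·k^0.3 = 0.136·k gives k* = (0.21/0.136)^(1/0.7) ≈ 1.8601.
MPK = 0.3·1.8601^(-0.7) ≈ 0.1943.
MPK > n+g+δ = 0.136, so the economy is dynamically efficient (under-saving).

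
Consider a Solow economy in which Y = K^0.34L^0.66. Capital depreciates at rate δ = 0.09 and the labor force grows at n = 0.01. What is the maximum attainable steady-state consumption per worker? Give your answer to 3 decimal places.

c_gold ≈ 1.240

Capital per worker breaks even when investment replaces (n + δ)·k; here n + δ = 0.1.
Maximizing c = f(k) − (n+δ)·k gives f'(k) = n+δ, i.e. 0.34·k^(0.34−1) = 0.1, so k_gold = (0.34/0.1)^(1/0.66) ≈ 6.3866.
y_gold = 6.3866^0.34 ≈ 1.8784.
c_gold = y_gold − (n+δ)·k_gold = 1.8784 − 0.1·6.3866 ≈ 1.2398.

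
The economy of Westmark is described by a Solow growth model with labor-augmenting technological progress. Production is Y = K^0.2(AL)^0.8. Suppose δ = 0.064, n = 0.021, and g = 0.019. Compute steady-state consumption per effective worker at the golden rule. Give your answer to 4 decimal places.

Break-even investment rate: n + g + δ = 0.021 + 0.019 + 0.064 = 0.104.
Maximizing c = f(k) − (n+g+δ)·k gives f'(k) = n+g+δ, i.e. 0.2·k^(0.2−1) = 0.104, so k_gold = (0.2/0.104)^(1/0.8) ≈ 2.2646.
y_gold = 2.2646^0.2 ≈ 1.1776.
c_gold = y_gold − (n+g+δ)·k_gold = 1.1776 − 0.104·2.2646 ≈ 0.9421.

c_gold ≈ 0.9421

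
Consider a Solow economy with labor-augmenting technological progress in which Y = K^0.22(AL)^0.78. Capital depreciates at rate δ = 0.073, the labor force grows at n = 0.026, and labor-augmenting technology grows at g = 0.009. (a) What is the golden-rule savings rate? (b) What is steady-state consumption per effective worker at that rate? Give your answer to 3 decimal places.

Break-even investment rate: n + g + δ = 0.026 + 0.009 + 0.073 = 0.108.
For Cobb-Douglas, s_gold equals capital's share: s_gold = 0.22.
Golden rule sets MPK = n+g+δ: 0.22·k^(0.22−1) = 0.108, so k_gold = (0.22/0.108)^(1/0.78) ≈ 2.4897.
y_gold = 2.4897^0.22 ≈ 1.2222; c_gold = (1−0.22)·y_gold ≈ 0.9533.

(a) s_gold = 0.220; (b) c_gold ≈ 0.953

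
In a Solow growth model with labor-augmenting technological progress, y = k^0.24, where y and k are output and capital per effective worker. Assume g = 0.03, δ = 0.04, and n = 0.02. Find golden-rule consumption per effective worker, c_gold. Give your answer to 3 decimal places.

c_gold ≈ 1.036

n + g + δ = 0.02 + 0.03 + 0.04 = 0.09.
At the golden rule the marginal product of capital equals n+g+δ: 0.24·k^(0.24−1) = 0.09. Solving, k_gold = (0.24/0.09)^(1/0.76) ≈ 3.6348.
y_gold = 3.6348^0.24 ≈ 1.3631.
c_gold = y_gold − (n+g+δ)·k_gold = 1.3631 − 0.09·3.6348 ≈ 1.0359.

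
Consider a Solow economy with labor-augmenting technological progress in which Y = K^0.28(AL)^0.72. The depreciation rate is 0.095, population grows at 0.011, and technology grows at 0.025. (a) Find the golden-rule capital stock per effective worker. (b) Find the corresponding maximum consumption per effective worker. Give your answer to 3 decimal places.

(a) k_gold ≈ 2.872; (b) c_gold ≈ 0.967

Break-even investment rate: n + g + δ = 0.011 + 0.025 + 0.095 = 0.131.
Setting f'(k) = n+g+δ gives 0.28·k^(0.28−1) = 0.131, hence k_gold = (0.28/0.131)^(1/0.72) ≈ 2.8719.
y_gold = 2.8719^0.28 ≈ 1.3437; c_gold = y_gold − 0.131·k_gold ≈ 0.9674.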